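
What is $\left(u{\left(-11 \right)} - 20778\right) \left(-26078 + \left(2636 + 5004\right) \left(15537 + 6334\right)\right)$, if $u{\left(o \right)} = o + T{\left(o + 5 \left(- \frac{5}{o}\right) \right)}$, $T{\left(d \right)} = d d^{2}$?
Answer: $- \frac{4770619534731990}{1331} \approx -3.5842 \cdot 10^{12}$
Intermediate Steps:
$T{\left(d \right)} = d^{3}$
$u{\left(o \right)} = o + \left(o - \frac{25}{o}\right)^{3}$ ($u{\left(o \right)} = o + \left(o + 5 \left(- \frac{5}{o}\right)\right)^{3} = o + \left(o - \frac{25}{o}\right)^{3}$)
$\left(u{\left(-11 \right)} - 20778\right) \left(-26078 + \left(2636 + 5004\right) \left(15537 + 6334\right)\right) = \left(\left(-11 + \frac{\left(-25 + \left(-11\right)^{2}\right)^{3}}{-1331}\right) - 20778\right) \left(-26078 + \left(2636 + 5004\right) \left(15537 + 6334\right)\right) = \left(\left(-11 - \frac{\left(-25 + 121\right)^{3}}{1331}\right) - 20778\right) \left(-26078 + 7640 \cdot 21871\right) = \left(\left(-11 - \frac{96^{3}}{1331}\right) - 20778\right) \left(-26078 + 167094440\right) = \left(\left(-11 - \frac{884736}{1331}\right) - 20778\right) 167068362 = \left(- \frac{899377}{1331} - 20778\right) 167068362 = \left(- \frac{28554895}{1331}\right) 167068362 = - \frac{4770619534731990}{1331}$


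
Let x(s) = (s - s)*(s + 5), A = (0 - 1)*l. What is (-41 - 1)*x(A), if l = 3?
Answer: 0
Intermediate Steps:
A = -3 (A = (0 - 1)*3 = -1*3 = -3)
x(s) = 0 (x(s) = 0*(5 + s) = 0)
(-41 - 1)*x(A) = (-41 - 1)*0 = -42*0 = 0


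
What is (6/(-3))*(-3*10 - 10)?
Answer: 80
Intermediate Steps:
(6/(-3))*(-3*10 - 10) = (6*(-⅓))*(-30 - 10) = -2*(-40) = 80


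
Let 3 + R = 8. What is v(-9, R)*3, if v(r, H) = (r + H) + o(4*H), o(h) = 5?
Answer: 3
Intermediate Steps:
R = 5 (R = -3 + 8 = 5)
v(r, H) = 5 + H + r (v(r, H) = (r + H) + 5 = (H + r) + 5 = 5 + H + r)
v(-9, R)*3 = (5 + 5 - 9)*3 = 1*3 = 3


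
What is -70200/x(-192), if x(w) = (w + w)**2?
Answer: -975/2048 ≈ -0.47607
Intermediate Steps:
x(w) = 4*w**2 (x(w) = (2*w)**2 = 4*w**2)
-70200/x(-192) = -70200/(4*(-192)**2) = -70200/(4*36864) = -70200/147456 = -70200*1/147456 = -975/2048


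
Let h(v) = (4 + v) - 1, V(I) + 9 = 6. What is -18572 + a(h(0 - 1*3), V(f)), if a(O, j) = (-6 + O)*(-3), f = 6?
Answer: -18554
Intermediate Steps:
V(I) = -3 (V(I) = -9 + 6 = -3)
h(v) = 3 + v
a(O, j) = 18 - 3*O
-18572 + a(h(0 - 1*3), V(f)) = -18572 + (18 - 3*(3 + (0 - 1*3))) = -18572 + (18 - 3*(3 + (0 - 3))) = -18572 + (18 - 3*(3 - 3)) = -18572 + (18 - 3*0) = -18572 + (18 + 0) = -18572 + 18 = -18554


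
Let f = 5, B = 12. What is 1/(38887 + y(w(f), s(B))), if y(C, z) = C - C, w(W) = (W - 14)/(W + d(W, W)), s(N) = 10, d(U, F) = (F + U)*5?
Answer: 1/38887 ≈ 2.5716e-5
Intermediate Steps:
d(U, F) = 5*F + 5*U
w(W) = (-14 + W)/(11*W) (w(W) = (W - 14)/(W + (5*W + 5*W)) = (-14 + W)/(W + 10*W) = (-14 + W)/((11*W)) = (-14 + W)*(1/(11*W)) = (-14 + W)/(11*W))
y(C, z) = 0
1/(38887 + y(w(f), s(B))) = 1/(38887 + 0) = 1/38887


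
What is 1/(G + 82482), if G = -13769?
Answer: 1/68713 ≈ 1.4553e-5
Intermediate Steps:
1/(G + 82482) = 1/(-13769 + 82482) = 1/68713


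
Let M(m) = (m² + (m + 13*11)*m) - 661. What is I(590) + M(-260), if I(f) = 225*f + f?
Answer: 230699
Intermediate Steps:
I(f) = 226*f
M(m) = -661 + m² + m*(143 + m) (M(m) = (m² + (m + 143)*m) - 661 = (m² + (143 + m)*m) - 661 = (m² + m*(143 + m)) - 661 = -661 + m² + m*(143 + m))
I(590) + M(-260) = 226*590 + (-661 + 2*(-260)² + 143*(-260)) = 133340 + (-661 + 2*67600 - 37180) = 133340 + (-661 + 135200 - 37180) = 133340 + 97359 = 230699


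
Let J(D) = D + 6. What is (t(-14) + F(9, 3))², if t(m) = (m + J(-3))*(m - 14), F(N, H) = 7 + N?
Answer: 104976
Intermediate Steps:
J(D) = 6 + D
t(m) = (-14 + m)*(3 + m) (t(m) = (m + (6 - 3))*(m - 14) = (m + 3)*(-14 + m) = (3 + m)*(-14 + m) = (-14 + m)*(3 + m))
(t(-14) + F(9, 3))² = ((-42 + (-14)² - 11*(-14)) + (7 + 9))² = ((-42 + 196 + 154) + 16)² = (308 + 16)² = 324² = 104976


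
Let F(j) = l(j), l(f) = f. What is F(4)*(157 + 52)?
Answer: 836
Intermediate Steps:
F(j) = j
F(4)*(157 + 52) = 4*(157 + 52) = 4*209 = 836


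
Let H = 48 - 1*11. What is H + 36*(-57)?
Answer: -2015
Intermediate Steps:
H = 37 (H = 48 - 11 = 37)
H + 36*(-57) = 37 + 36*(-57) = 37 - 2052 = -2015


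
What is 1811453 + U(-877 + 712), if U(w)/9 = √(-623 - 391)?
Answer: 1811453 + 117*I*√6 ≈ 1.8115e+6 + 286.59*I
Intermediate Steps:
U(w) = 117*I*√6 (U(w) = 9*√(-623 - 391) = 9*√(-1014) = 9*(13*I*√6) = 117*I*√6)
1811453 + U(-877 + 712) = 1811453 + 117*I*√6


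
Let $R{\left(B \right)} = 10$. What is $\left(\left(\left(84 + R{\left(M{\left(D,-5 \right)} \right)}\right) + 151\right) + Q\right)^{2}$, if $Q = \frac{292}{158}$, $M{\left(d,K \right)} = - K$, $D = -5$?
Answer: $\frac{380289001}{6241} \approx 60934.0$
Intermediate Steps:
$Q = \frac{146}{79}$ ($Q = 292 \cdot \frac{1}{158} = \frac{146}{79} \approx 1.8481$)
$\left(\left(\left(84 + R{\left(M{\left(D,-5 \right)} \right)}\right) + 151\right) + Q\right)^{2} = \left(\left(\left(84 + 10\right) + 151\right) + \frac{146}{79}\right)^{2} = \left(\left(94 + 151\right) + \frac{146}{79}\right)^{2} = \left(245 + \frac{146}{79}\right)^{2} = \left(\frac{19501}{79}\right)^{2} = \frac{380289001}{6241}$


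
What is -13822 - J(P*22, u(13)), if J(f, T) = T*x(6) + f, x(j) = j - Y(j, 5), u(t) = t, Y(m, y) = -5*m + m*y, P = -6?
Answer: -13768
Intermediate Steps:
x(j) = j (x(j) = j - j*(-5 + 5) = j - j*0 = j - 1*0 = j + 0 = j)
J(f, T) = f + 6*T (J(f, T) = T*6 + f = 6*T + f = f + 6*T)
-13822 - J(P*22, u(13)) = -13822 - (-6*22 + 6*13) = -13822 - (-132 + 78) = -13822 - 1*(-54) = -13822 + 54 = -13768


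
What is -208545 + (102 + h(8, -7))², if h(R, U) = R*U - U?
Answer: -205736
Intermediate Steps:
h(R, U) = -U + R*U
-208545 + (102 + h(8, -7))² = -208545 + (102 - 7*(-1 + 8))² = -208545 + (102 - 7*7)² = -208545 + (102 - 49)² = -208545 + 53² = -208545 + 2809 = -205736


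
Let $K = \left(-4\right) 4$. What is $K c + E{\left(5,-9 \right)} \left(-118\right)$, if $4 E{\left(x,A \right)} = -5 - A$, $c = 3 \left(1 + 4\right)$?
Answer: $-358$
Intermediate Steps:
$K = -16$
$c = 15$ ($c = 3 \cdot 5 = 15$)
$E{\left(x,A \right)} = - \frac{5}{4} - \frac{A}{4}$ ($E{\left(x,A \right)} = \frac{-5 - A}{4} = - \frac{5}{4} - \frac{A}{4}$)
$K c + E{\left(5,-9 \right)} \left(-118\right) = \left(-16\right) 15 + \left(- \frac{5}{4} - - \frac{9}{4}\right) \left(-118\right) = -240 + \left(- \frac{5}{4} + \frac{9}{4}\right) \left(-118\right) = -240 + 1 \left(-118\right) = -240 - 118 = -358$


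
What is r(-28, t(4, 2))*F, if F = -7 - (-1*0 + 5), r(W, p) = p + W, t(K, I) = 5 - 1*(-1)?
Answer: 264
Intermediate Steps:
t(K, I) = 6 (t(K, I) = 5 + 1 = 6)
r(W, p) = W + p
F = -12 (F = -7 - (0 + 5) = -7 - 1*5 = -7 - 5 = -12)
r(-28, t(4, 2))*F = (-28 + 6)*(-12) = -22*(-12) = 264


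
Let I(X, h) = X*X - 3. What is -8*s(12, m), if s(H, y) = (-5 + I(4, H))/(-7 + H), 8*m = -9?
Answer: -64/5 ≈ -12.800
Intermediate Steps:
m = -9/8 (m = (1/8)*(-9) = -9/8 ≈ -1.1250)
I(X, h) = -3 + X**2 (I(X, h) = X**2 - 3 = -3 + X**2)
s(H, y) = 8/(-7 + H) (s(H, y) = (-5 + (-3 + 4**2))/(-7 + H) = (-5 + (-3 + 16))/(-7 + H) = (-5 + 13)/(-7 + H) = 8/(-7 + H))
-8*s(12, m) = -64/(-7 + 12) = -64/5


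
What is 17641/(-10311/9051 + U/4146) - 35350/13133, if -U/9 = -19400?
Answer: 68567577156063/160259621927 ≈ 427.85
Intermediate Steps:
U = 174600 (U = -9*(-19400) = 174600)
17641/(-10311/9051 + U/4146) - 35350/13133 = 17641/(-10311/9051 + 174600/4146) - 35350/13133 = 17641/(-10311*1/9051 + 174600*(1/4146)) - 35350*1/13133 = 17641/(-491/431 + 29100/691) - 35350/13133 = 17641/(12202819/297821) - 35350/13133 = 17641*(297821/12202819) - 35350/13133 = 5253860261/12202819 - 35350/13133 = 68567577156063/160259621927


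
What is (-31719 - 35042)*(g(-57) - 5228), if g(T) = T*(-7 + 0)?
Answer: 322388869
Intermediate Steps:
g(T) = -7*T (g(T) = T*(-7) = -7*T)
(-31719 - 35042)*(g(-57) - 5228) = (-31719 - 35042)*(-7*(-57) - 5228) = -66761*(399 - 5228) = -66761*(-4829) = 322388869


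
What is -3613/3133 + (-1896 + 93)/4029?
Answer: -6735192/4207619 ≈ -1.6007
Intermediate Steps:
-3613/3133 + (-1896 + 93)/4029 = -3613*1/3133 - 1803*1/4029 = -3613/3133 - 601/1343 = -6735192/4207619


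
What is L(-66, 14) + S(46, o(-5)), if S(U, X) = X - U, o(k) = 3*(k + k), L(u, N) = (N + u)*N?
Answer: -804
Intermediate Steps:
L(u, N) = N*(N + u)
o(k) = 6*k (o(k) = 3*(2*k) = 6*k)
L(-66, 14) + S(46, o(-5)) = 14*(14 - 66) + (6*(-5) - 1*46) = 14*(-52) + (-30 - 46) = -728 - 76 = -804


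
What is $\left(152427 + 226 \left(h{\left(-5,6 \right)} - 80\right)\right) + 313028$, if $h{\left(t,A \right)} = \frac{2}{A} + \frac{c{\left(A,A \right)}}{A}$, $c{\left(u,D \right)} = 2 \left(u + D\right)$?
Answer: $\frac{1345063}{3} \approx 4.4835 \cdot 10^{5}$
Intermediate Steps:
$c{\left(u,D \right)} = 2 D + 2 u$ ($c{\left(u,D \right)} = 2 \left(D + u\right) = 2 D + 2 u$)
$h{\left(t,A \right)} = 4 + \frac{2}{A}$ ($h{\left(t,A \right)} = \frac{2}{A} + \frac{2 A + 2 A}{A} = \frac{2}{A} + \frac{4 A}{A} = \frac{2}{A} + 4 = 4 + \frac{2}{A}$)
$\left(152427 + 226 \left(h{\left(-5,6 \right)} - 80\right)\right) + 313028 = \left(152427 + 226 \left(\left(4 + \frac{2}{6}\right) - 80\right)\right) + 313028 = \left(152427 + 226 \left(\left(4 + 2 \cdot \frac{1}{6}\right) - 80\right)\right) + 313028 = \left(152427 + 226 \left(\left(4 + \frac{1}{3}\right) - 80\right)\right) + 313028 = \left(152427 + 226 \left(\frac{13}{3} - 80\right)\right) + 313028 = \left(152427 + 226 \left(- \frac{227}{3}\right)\right) + 313028 = \left(152427 - \frac{51302}{3}\right) + 313028 = \frac{405979}{3} + 313028 = \frac{1345063}{3}$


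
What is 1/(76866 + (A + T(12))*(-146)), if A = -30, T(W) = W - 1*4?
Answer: 1/80078 ≈ 1.2488e-5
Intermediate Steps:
T(W) = -4 + W (T(W) = W - 4 = -4 + W)
1/(76866 + (A + T(12))*(-146)) = 1/(76866 + (-30 + (-4 + 12))*(-146)) = 1/(76866 + (-30 + 8)*(-146)) = 1/(76866 - 22*(-146)) = 1/(76866 + 3212) = 1/80078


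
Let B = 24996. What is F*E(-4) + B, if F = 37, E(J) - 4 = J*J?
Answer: 25736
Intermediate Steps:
E(J) = 4 + J² (E(J) = 4 + J*J = 4 + J²)
F*E(-4) + B = 37*(4 + (-4)²) + 24996 = 37*(4 + 16) + 24996 = 37*20 + 24996 = 740 + 24996 = 25736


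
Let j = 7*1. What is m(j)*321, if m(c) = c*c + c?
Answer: 17976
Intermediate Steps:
j = 7
m(c) = c + c**2 (m(c) = c**2 + c = c + c**2)
m(j)*321 = (7*(1 + 7))*321 = (7*8)*321 = 56*321 = 17976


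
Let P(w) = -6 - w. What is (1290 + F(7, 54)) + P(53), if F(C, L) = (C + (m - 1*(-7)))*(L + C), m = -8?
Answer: 1597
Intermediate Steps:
F(C, L) = (-1 + C)*(C + L) (F(C, L) = (C + (-8 - 1*(-7)))*(L + C) = (C + (-8 + 7))*(C + L) = (C - 1)*(C + L) = (-1 + C)*(C + L))
(1290 + F(7, 54)) + P(53) = (1290 + (7**2 - 1*7 - 1*54 + 7*54)) + (-6 - 1*53) = (1290 + (49 - 7 - 54 + 378)) + (-6 - 53) = (1290 + 366) - 59 = 1656 - 59 = 1597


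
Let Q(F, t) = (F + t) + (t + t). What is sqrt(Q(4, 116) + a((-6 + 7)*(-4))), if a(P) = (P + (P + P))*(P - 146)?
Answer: 2*sqrt(538) ≈ 46.390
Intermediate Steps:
Q(F, t) = F + 3*t (Q(F, t) = (F + t) + 2*t = F + 3*t)
a(P) = 3*P*(-146 + P) (a(P) = (P + 2*P)*(-146 + P) = (3*P)*(-146 + P) = 3*P*(-146 + P))
sqrt(Q(4, 116) + a((-6 + 7)*(-4))) = sqrt((4 + 3*116) + 3*((-6 + 7)*(-4))*(-146 + (-6 + 7)*(-4))) = sqrt((4 + 348) + 3*(1*(-4))*(-146 + 1*(-4))) = sqrt(352 + 3*(-4)*(-146 - 4)) = sqrt(352 + 3*(-4)*(-150)) = sqrt(352 + 1800) = sqrt(2152) = 2*sqrt(538)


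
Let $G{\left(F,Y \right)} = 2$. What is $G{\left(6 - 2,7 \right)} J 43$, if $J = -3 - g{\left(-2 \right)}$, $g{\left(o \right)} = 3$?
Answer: $-516$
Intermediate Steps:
$J = -6$ ($J = -3 - 3 = -6$)
$G{\left(6 - 2,7 \right)} J 43 = 2 \left(-6\right) 43 = \left(-12\right) 43 = -516$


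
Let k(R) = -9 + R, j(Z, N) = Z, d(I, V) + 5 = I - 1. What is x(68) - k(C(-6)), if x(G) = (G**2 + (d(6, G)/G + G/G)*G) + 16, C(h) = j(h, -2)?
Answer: 4723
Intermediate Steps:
d(I, V) = -6 + I (d(I, V) = -5 + (I - 1) = -5 + (-1 + I) = -6 + I)
C(h) = h
x(G) = 16 + G + G**2 (x(G) = (G**2 + ((-6 + 6)/G + G/G)*G) + 16 = (G**2 + (0/G + 1)*G) + 16 = (G**2 + (0 + 1)*G) + 16 = (G**2 + 1*G) + 16 = (G**2 + G) + 16 = (G + G**2) + 16 = 16 + G + G**2)
x(68) - k(C(-6)) = (16 + 68 + 68**2) - (-9 - 6) = (16 + 68 + 4624) - 1*(-15) = 4708 + 15 = 4723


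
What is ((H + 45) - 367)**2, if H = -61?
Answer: 146689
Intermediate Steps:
((H + 45) - 367)**2 = ((-61 + 45) - 367)**2 = (-16 - 367)**2 = (-383)**2 = 146689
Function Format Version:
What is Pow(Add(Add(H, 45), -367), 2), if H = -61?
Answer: 146689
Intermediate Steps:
Pow(Add(Add(H, 45), -367), 2) = Pow(Add(Add(-61, 45), -367), 2) = Pow(Add(-16, -367), 2) = Pow(-383, 2) = 146689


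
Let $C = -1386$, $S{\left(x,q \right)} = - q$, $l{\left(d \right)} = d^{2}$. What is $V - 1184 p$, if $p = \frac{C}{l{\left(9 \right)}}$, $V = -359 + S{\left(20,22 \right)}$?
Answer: $\frac{178907}{9} \approx 19879.0$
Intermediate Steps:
$V = -381$ ($V = -359 - 22 = -381$)
$p = - \frac{154}{9}$ ($p = - \frac{1386}{9^{2}} = - \frac{1386}{81} = \left(-1386\right) \frac{1}{81} = - \frac{154}{9} \approx -17.111$)
$V - 1184 p = -381 - - \frac{182336}{9} = -381 + \frac{182336}{9} = \frac{178907}{9}$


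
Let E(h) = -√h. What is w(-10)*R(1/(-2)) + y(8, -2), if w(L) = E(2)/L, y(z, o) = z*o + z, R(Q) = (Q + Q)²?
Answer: -8 + √2/10 ≈ -7.8586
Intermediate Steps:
R(Q) = 4*Q² (R(Q) = (2*Q)² = 4*Q²)
y(z, o) = z + o*z (y(z, o) = o*z + z = z + o*z)
w(L) = -√2/L (w(L) = (-√2)/L = -√2/L)
w(-10)*R(1/(-2)) + y(8, -2) = (-1*√2/(-10))*(4*(1/(-2))²) + 8*(1 - 2) = (-1*√2*(-⅒))*(4*(-½)²) + 8*(-1) = (√2/10)*(4*(¼)) - 8 = (√2/10)*1 - 8 = √2/10 - 8 = -8 + √2/10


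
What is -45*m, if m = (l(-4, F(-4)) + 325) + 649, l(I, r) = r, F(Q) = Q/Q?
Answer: -43875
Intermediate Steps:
F(Q) = 1
m = 975 (m = (1 + 325) + 649 = 326 + 649 = 975)
-45*m = -45*975 = -43875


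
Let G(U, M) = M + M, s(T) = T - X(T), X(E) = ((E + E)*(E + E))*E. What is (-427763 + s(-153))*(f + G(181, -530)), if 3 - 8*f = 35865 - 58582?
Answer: 24739137760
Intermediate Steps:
X(E) = 4*E**3 (X(E) = ((2*E)*(2*E))*E = (4*E**2)*E = 4*E**3)
s(T) = T - 4*T**3
G(U, M) = 2*M
f = 2840 (f = 3/8 - (35865 - 58582)/8 = 3/8 - 1/8*(-22717) = 3/8 + 22717/8 = 2840)
(-427763 + s(-153))*(f + G(181, -530)) = (-427763 + (-153 - 4*(-153)**3))*(2840 + 2*(-530)) = (-427763 + (-153 - 4*(-3581577)))*(2840 - 1060) = (-427763 + (-153 + 14326308))*1780 = (-427763 + 14326155)*1780 = 13898392*1780 = 24739137760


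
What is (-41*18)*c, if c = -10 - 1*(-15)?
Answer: -3690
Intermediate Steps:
c = 5 (c = -10 + 15 = 5)
(-41*18)*c = -41*18*5 = -738*5 = -3690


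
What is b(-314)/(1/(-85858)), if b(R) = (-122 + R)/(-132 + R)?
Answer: -18717044/223 ≈ -83933.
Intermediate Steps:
b(R) = (-122 + R)/(-132 + R)
b(-314)/(1/(-85858)) = ((-122 - 314)/(-132 - 314))/(1/(-85858)) = (-436/(-446))/(-1/85858) = -1/446*(-436)*(-85858) = (218/223)*(-85858) = -18717044/223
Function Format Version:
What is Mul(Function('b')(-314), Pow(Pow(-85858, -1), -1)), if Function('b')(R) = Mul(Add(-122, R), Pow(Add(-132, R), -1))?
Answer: Rational(-18717044, 223) ≈ -83933.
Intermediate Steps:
Function('b')(R) = Mul(Pow(Add(-132, R), -1), Add(-122, R))
Mul(Function('b')(-314), Pow(Pow(-85858, -1), -1)) = Mul(Mul(Pow(Add(-132, -314), -1), Add(-122, -314)), Pow(Pow(-85858, -1), -1)) = Mul(Mul(Pow(-446, -1), -436), Pow(Rational(-1, 85858), -1)) = Mul(Mul(Rational(-1, 446), -436), -85858) = Mul(Rational(218, 223), -85858) = Rational(-18717044, 223)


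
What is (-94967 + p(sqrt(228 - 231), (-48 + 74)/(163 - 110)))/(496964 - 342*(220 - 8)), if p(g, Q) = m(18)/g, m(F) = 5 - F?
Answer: -94967/424460 + 13*I*sqrt(3)/1273380 ≈ -0.22374 + 1.7683e-5*I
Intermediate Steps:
p(g, Q) = -13/g (p(g, Q) = (5 - 1*18)/g = (5 - 18)/g = -13/g)
(-94967 + p(sqrt(228 - 231), (-48 + 74)/(163 - 110)))/(496964 - 342*(220 - 8)) = (-94967 - 13/sqrt(228 - 231))/(496964 - 342*(220 - 8)) = (-94967 - 13*(-I*sqrt(3)/3))/(496964 - 342*212) = (-94967 - 13*(-I*sqrt(3)/3))/(496964 - 72504) = (-94967 - (-13)*I*sqrt(3)/3)/424460 = (-94967 + 13*I*sqrt(3)/3)*(1/424460) = -94967/424460 + 13*I*sqrt(3)/1273380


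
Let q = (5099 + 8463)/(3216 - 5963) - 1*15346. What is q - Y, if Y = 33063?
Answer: -132993085/2747 ≈ -48414.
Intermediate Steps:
q = -42169024/2747 (q = 13562/(-2747) - 15346 = 13562*(-1/2747) - 15346 = -13562/2747 - 15346 = -42169024/2747 ≈ -15351.)
q - Y = -42169024/2747 - 1*33063 = -42169024/2747 - 33063 = -132993085/2747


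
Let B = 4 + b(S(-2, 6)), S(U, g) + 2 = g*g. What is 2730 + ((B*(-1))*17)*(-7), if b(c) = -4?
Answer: 2730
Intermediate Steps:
S(U, g) = -2 + g**2 (S(U, g) = -2 + g*g = -2 + g**2)
B = 0 (B = 4 - 4 = 0)
2730 + ((B*(-1))*17)*(-7) = 2730 + ((0*(-1))*17)*(-7) = 2730 + (0*17)*(-7) = 2730 + 0*(-7) = 2730 + 0 = 2730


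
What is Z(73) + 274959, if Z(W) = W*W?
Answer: 280288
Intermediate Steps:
Z(W) = W²
Z(73) + 274959 = 73² + 274959 = 5329 + 274959 = 280288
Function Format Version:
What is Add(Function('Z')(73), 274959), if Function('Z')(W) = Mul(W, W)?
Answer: 280288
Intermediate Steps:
Function('Z')(W) = Pow(W, 2)
Add(Function('Z')(73), 274959) = Add(Pow(73, 2), 274959) = Add(5329, 274959) = 280288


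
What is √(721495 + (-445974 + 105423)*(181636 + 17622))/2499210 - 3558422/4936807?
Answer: -3558422/4936807 + I*√67856789663/2499210 ≈ -0.72079 + 0.10423*I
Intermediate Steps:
√(721495 + (-445974 + 105423)*(181636 + 17622))/2499210 - 3558422/4936807 = √(721495 - 340551*199258)*(1/2499210) - 3558422*1/4936807 = √(721495 - 67857511158)*(1/2499210) - 3558422/4936807 = √(-67856789663)*(1/2499210) - 3558422/4936807 = (I*√67856789663)*(1/2499210) - 3558422/4936807 = I*√67856789663/2499210 - 3558422/4936807 = -3558422/4936807 + I*√67856789663/2499210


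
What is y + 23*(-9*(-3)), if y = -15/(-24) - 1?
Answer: 4965/8 ≈ 620.63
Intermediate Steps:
y = -3/8 (y = -15*(-1/24) - 1 = 5/8 - 1 = -3/8 ≈ -0.37500)
y + 23*(-9*(-3)) = -3/8 + 23*(-9*(-3)) = -3/8 + 23*27 = -3/8 + 621 = 4965/8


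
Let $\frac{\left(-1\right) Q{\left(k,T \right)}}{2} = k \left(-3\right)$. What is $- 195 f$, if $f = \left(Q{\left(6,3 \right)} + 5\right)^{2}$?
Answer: $-327795$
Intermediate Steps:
$Q{\left(k,T \right)} = 6 k$ ($Q{\left(k,T \right)} = - 2 k \left(-3\right) = - 2 \left(- 3 k\right) = 6 k$)
$f = 1681$ ($f = \left(6 \cdot 6 + 5\right)^{2} = \left(36 + 5\right)^{2} = 41^{2} = 1681$)
$- 195 f = \left(-195\right) 1681 = -327795$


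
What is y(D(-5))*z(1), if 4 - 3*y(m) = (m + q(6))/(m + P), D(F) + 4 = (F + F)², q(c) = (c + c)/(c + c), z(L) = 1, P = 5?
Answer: 307/303 ≈ 1.0132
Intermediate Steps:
q(c) = 1 (q(c) = (2*c)/((2*c)) = (2*c)*(1/(2*c)) = 1)
D(F) = -4 + 4*F² (D(F) = -4 + (F + F)² = -4 + (2*F)² = -4 + 4*F²)
y(m) = 4/3 - (1 + m)/(3*(5 + m)) (y(m) = 4/3 - (m + 1)/(3*(m + 5)) = 4/3 - (1 + m)/(3*(5 + m)))
y(D(-5))*z(1) = ((19/3 + (-4 + 4*(-5)²))/(5 + (-4 + 4*(-5)²)))*1 = ((19/3 + (-4 + 4*25))/(5 + (-4 + 4*25)))*1 = ((19/3 + (-4 + 100))/(5 + (-4 + 100)))*1 = ((19/3 + 96)/(5 + 96))*1 = ((307/3)/101)*1 = ((1/101)*(307/3))*1 = (307/303)*1 = 307/303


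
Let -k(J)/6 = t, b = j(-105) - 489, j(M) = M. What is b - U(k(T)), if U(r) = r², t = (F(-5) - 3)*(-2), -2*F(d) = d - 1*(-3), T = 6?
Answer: -1170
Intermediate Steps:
b = -594 (b = -105 - 489 = -594)
F(d) = -3/2 - d/2 (F(d) = -(d - 1*(-3))/2 = -(d + 3)/2 = -(3 + d)/2 = -3/2 - d/2)
t = 4 (t = ((-3/2 - ½*(-5)) - 3)*(-2) = ((-3/2 + 5/2) - 3)*(-2) = (1 - 3)*(-2) = -2*(-2) = 4)
k(J) = -24 (k(J) = -6*4 = -24)
b - U(k(T)) = -594 - 1*(-24)² = -594 - 1*576 = -594 - 576 = -1170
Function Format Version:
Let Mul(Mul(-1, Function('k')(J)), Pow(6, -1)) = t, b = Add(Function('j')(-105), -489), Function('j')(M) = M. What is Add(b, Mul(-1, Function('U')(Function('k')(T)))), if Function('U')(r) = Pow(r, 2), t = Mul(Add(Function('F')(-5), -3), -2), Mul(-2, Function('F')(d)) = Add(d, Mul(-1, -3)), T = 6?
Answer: -1170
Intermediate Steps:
b = -594 (b = Add(-105, -489) = -594)
Function('F')(d) = Add(Rational(-3, 2), Mul(Rational(-1, 2), d)) (Function('F')(d) = Mul(Rational(-1, 2), Add(d, Mul(-1, -3))) = Mul(Rational(-1, 2), Add(d, 3)) = Mul(Rational(-1, 2), Add(3, d)) = Add(Rational(-3, 2), Mul(Rational(-1, 2), d)))
t = 4 (t = Mul(Add(Add(Rational(-3, 2), Mul(Rational(-1, 2), -5)), -3), -2) = Mul(Add(Add(Rational(-3, 2), Rational(5, 2)), -3), -2) = Mul(Add(1, -3), -2) = Mul(-2, -2) = 4)
Function('k')(J) = -24 (Function('k')(J) = Mul(-6, 4) = -24)
Add(b, Mul(-1, Function('U')(Function('k')(T)))) = Add(-594, Mul(-1, Pow(-24, 2))) = Add(-594, Mul(-1, 576)) = Add(-594, -576) = -1170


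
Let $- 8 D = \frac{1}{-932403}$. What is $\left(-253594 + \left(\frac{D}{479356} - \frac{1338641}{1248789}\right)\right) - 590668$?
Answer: $- \frac{418867018728668705311923}{496133293809192224} \approx -8.4426 \cdot 10^{5}$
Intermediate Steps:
$D = \frac{1}{7459224}$ ($D = - \frac{1}{8 \left(-932403\right)} = \left(- \frac{1}{8}\right) \left(- \frac{1}{932403}\right) = \frac{1}{7459224} \approx 1.3406 \cdot 10^{-7}$)
$\left(-253594 + \left(\frac{D}{479356} - \frac{1338641}{1248789}\right)\right) - 590668 = \left(-253594 + \left(\frac{1}{7459224 \cdot 479356} - \frac{1338641}{1248789}\right)\right) - 590668 = \left(-253594 + \left(\frac{1}{7459224} \cdot \frac{1}{479356} - \frac{1338641}{1248789}\right)\right) - 590668 = \left(-253594 + \left(\frac{1}{3575623779744} - \frac{1338641}{1248789}\right)\right) - 590668 = \left(-253594 - \frac{531830732459893235}{496133293809192224}\right) - 590668 = - \frac{125816958340980752746291}{496133293809192224} - 590668 = - \frac{418867018728668705311923}{496133293809192224}$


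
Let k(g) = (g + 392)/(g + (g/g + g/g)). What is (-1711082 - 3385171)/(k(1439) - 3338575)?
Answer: 2447900191/1603628248 ≈ 1.5265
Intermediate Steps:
k(g) = (392 + g)/(2 + g) (k(g) = (392 + g)/(g + (1 + 1)) = (392 + g)/(g + 2) = (392 + g)/(2 + g))
(-1711082 - 3385171)/(k(1439) - 3338575) = (-1711082 - 3385171)/((392 + 1439)/(2 + 1439) - 3338575) = -5096253/(1831/1441 - 3338575) = -5096253/(-4810884744/1441) = -5096253*(-1441/4810884744) = 2447900191/1603628248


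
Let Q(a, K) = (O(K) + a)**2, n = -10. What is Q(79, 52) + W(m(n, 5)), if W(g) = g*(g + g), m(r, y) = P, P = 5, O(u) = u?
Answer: 17211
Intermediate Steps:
m(r, y) = 5
W(g) = 2*g**2 (W(g) = g*(2*g) = 2*g**2)
Q(a, K) = (K + a)**2
Q(79, 52) + W(m(n, 5)) = (52 + 79)**2 + 2*5**2 = 131**2 + 2*25 = 17161 + 50 = 17211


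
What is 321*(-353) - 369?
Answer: -113682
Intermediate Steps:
321*(-353) - 369 = -113313 - 369 = -113682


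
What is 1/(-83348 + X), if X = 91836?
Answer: 1/8488 ≈ 0.00011781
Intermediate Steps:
1/(-83348 + X) = 1/(-83348 + 91836) = 1/8488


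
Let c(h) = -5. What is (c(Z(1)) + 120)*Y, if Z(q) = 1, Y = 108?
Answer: 12420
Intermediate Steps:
(c(Z(1)) + 120)*Y = (-5 + 120)*108 = 115*108 = 12420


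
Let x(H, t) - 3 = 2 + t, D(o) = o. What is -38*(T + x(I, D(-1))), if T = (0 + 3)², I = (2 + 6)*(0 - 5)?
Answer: -494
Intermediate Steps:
I = -40 (I = 8*(-5) = -40)
x(H, t) = 5 + t (x(H, t) = 3 + (2 + t) = 5 + t)
T = 9 (T = 3² = 9)
-38*(T + x(I, D(-1))) = -38*(9 + (5 - 1)) = -38*(9 + 4) = -38*13 = -494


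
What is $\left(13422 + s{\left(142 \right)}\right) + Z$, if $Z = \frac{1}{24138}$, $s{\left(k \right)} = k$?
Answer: $\frac{327407833}{24138} \approx 13564.0$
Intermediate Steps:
$Z = \frac{1}{24138} \approx 4.1428 \cdot 10^{-5}$
$\left(13422 + s{\left(142 \right)}\right) + Z = \left(13422 + 142\right) + \frac{1}{24138} = 13564 + \frac{1}{24138} = \frac{327407833}{24138}$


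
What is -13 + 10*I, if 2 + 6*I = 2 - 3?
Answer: -18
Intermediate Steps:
I = -1/2 (I = -1/3 + (2 - 3)/6 = -1/3 + (1/6)*(-1) = -1/3 - 1/6 = -1/2 ≈ -0.50000)
-13 + 10*I = -13 + 10*(-1/2) = -13 - 5 = -18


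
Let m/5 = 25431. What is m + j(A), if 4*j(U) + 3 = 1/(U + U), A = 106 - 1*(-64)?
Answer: 172929781/1360 ≈ 1.2715e+5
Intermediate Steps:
m = 127155 (m = 5*25431 = 127155)
A = 170 (A = 106 + 64 = 170)
j(U) = -3/4 + 1/(8*U) (j(U) = -3/4 + 1/(4*(U + U)) = -3/4 + 1/(4*((2*U))) = -3/4 + (1/(2*U))/4 = -3/4 + 1/(8*U))
m + j(A) = 127155 + (1/8)*(1 - 6*170)/170 = 127155 + (1/8)*(1/170)*(1 - 1020) = 127155 + (1/8)*(1/170)*(-1019) = 127155 - 1019/1360 = 172929781/1360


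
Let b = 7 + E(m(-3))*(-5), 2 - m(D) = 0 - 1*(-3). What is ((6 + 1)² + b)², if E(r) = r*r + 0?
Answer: 2601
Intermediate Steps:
m(D) = -1 (m(D) = 2 - (0 - 1*(-3)) = 2 - (0 + 3) = 2 - 1*3 = 2 - 3 = -1)
E(r) = r² (E(r) = r² + 0 = r²)
b = 2 (b = 7 + (-1)²*(-5) = 7 + 1*(-5) = 7 - 5 = 2)
((6 + 1)² + b)² = ((6 + 1)² + 2)² = (7² + 2)² = (49 + 2)² = 51² = 2601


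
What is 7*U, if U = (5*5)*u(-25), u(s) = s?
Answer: -4375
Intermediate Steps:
U = -625 (U = (5*5)*(-25) = 25*(-25) = -625)
7*U = 7*(-625) = -4375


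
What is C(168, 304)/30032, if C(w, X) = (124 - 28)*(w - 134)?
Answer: 204/1877 ≈ 0.10868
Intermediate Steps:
C(w, X) = -12864 + 96*w (C(w, X) = 96*(-134 + w) = -12864 + 96*w)
C(168, 304)/30032 = (-12864 + 96*168)/30032 = (-12864 + 16128)*(1/30032) = 3264*(1/30032) = 204/1877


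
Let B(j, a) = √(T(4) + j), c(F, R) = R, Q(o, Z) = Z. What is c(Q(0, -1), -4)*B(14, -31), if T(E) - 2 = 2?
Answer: -12*√2 ≈ -16.971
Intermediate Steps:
T(E) = 4 (T(E) = 2 + 2 = 4)
B(j, a) = √(4 + j)
c(Q(0, -1), -4)*B(14, -31) = -4*√(4 + 14) = -12*√2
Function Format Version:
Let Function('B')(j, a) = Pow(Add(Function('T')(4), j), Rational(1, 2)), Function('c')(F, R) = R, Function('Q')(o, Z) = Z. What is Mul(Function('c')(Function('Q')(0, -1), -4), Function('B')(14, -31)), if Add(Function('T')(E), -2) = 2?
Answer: Mul(-12, Pow(2, Rational(1, 2))) ≈ -16.971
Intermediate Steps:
Function('T')(E) = 4 (Function('T')(E) = Add(2, 2) = 4)
Function('B')(j, a) = Pow(Add(4, j), Rational(1, 2))
Mul(Function('c')(Function('Q')(0, -1), -4), Function('B')(14, -31)) = Mul(-4, Pow(Add(4, 14), Rational(1, 2))) = Mul(-4, Pow(18, Rational(1, 2))) = Mul(-4, Mul(3, Pow(2, Rational(1, 2)))) = Mul(-12, Pow(2, Rational(1, 2)))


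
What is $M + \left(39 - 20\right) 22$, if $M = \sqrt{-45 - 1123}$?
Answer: $418 + 4 i \sqrt{73} \approx 418.0 + 34.176 i$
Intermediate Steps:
$M = 4 i \sqrt{73}$ ($M = \sqrt{-1168} = 4 i \sqrt{73} \approx 34.176 i$)
$M + \left(39 - 20\right) 22 = 4 i \sqrt{73} + \left(39 - 20\right) 22 = 4 i \sqrt{73} + 19 \cdot 22 = 4 i \sqrt{73} + 418 = 418 + 4 i \sqrt{73}$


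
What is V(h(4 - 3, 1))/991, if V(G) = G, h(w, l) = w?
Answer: 1/991 ≈ 0.0010091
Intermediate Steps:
V(h(4 - 3, 1))/991 = (4 - 3)/991 = 1*(1/991) = 1/991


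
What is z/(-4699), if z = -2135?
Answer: 2135/4699 ≈ 0.45435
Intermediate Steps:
z/(-4699) = -2135/(-4699) = -2135*(-1/4699) = 2135/4699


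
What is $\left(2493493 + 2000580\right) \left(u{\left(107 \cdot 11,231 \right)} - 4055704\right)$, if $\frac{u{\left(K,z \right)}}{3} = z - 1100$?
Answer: $-18238345890703$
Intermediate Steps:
$u{\left(K,z \right)} = -3300 + 3 z$ ($u{\left(K,z \right)} = 3 \left(z - 1100\right) = 3 \left(-1100 + z\right) = -3300 + 3 z$)
$\left(2493493 + 2000580\right) \left(u{\left(107 \cdot 11,231 \right)} - 4055704\right) = \left(2493493 + 2000580\right) \left(\left(-3300 + 3 \cdot 231\right) - 4055704\right) = 4494073 \left(\left(-3300 + 693\right) - 4055704\right) = 4494073 \left(-2607 - 4055704\right) = 4494073 \left(-4058311\right) = -18238345890703$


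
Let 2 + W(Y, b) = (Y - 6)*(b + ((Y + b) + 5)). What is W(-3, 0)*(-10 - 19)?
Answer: 580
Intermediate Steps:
W(Y, b) = -2 + (-6 + Y)*(5 + Y + 2*b) (W(Y, b) = -2 + (Y - 6)*(b + ((Y + b) + 5)) = -2 + (-6 + Y)*(b + (5 + Y + b)) = -2 + (-6 + Y)*(5 + Y + 2*b))
W(-3, 0)*(-10 - 19) = (-32 + (-3)² - 1*(-3) - 12*0 + 2*(-3)*0)*(-10 - 19) = (-32 + 9 + 3 + 0 + 0)*(-29) = -20*(-29) = 580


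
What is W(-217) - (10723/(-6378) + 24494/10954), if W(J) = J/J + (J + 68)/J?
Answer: 8579439581/7580310402 ≈ 1.1318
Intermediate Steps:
W(J) = 1 + (68 + J)/J
W(-217) - (10723/(-6378) + 24494/10954) = (2 + 68/(-217)) - (10723/(-6378) + 24494/10954) = (2 + 68*(-1/217)) - (10723*(-1/6378) + 24494*(1/10954)) = (2 - 68/217) - (-10723/6378 + 12247/5477) = 366/217 - 1*19381495/34932306 = 366/217 - 19381495/34932306 = 8579439581/7580310402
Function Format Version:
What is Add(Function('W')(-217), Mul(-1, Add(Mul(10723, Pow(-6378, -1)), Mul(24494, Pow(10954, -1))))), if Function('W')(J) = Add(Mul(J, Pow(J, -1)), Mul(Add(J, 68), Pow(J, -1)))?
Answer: Rational(8579439581, 7580310402) ≈ 1.1318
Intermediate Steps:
Function('W')(J) = Add(1, Mul(Pow(J, -1), Add(68, J))) (Function('W')(J) = Add(1, Mul(Add(68, J), Pow(J, -1))) = Add(1, Mul(Pow(J, -1), Add(68, J))))
Add(Function('W')(-217), Mul(-1, Add(Mul(10723, Pow(-6378, -1)), Mul(24494, Pow(10954, -1))))) = Add(Add(2, Mul(68, Pow(-217, -1))), Mul(-1, Add(Mul(10723, Pow(-6378, -1)), Mul(24494, Pow(10954, -1))))) = Add(Add(2, Mul(68, Rational(-1, 217))), Mul(-1, Add(Mul(10723, Rational(-1, 6378)), Mul(24494, Rational(1, 10954))))) = Add(Add(2, Rational(-68, 217)), Mul(-1, Add(Rational(-10723, 6378), Rational(12247, 5477)))) = Add(Rational(366, 217), Mul(-1, Rational(19381495, 34932306))) = Add(Rational(366, 217), Rational(-19381495, 34932306)) = Rational(8579439581, 7580310402)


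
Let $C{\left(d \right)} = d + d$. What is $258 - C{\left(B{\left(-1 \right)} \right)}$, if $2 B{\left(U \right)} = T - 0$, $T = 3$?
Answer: $255$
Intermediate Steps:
$B{\left(U \right)} = \frac{3}{2}$ ($B{\left(U \right)} = \frac{3 - 0}{2} = \frac{3 + 0}{2} = \frac{1}{2} \cdot 3 = \frac{3}{2}$)
$C{\left(d \right)} = 2 d$
$258 - C{\left(B{\left(-1 \right)} \right)} = 258 - 2 \cdot \frac{3}{2} = 258 - 3 = 255$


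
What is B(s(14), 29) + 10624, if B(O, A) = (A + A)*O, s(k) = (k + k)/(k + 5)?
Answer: 203480/19 ≈ 10709.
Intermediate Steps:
s(k) = 2*k/(5 + k) (s(k) = (2*k)/(5 + k) = 2*k/(5 + k))
B(O, A) = 2*A*O (B(O, A) = (2*A)*O = 2*A*O)
B(s(14), 29) + 10624 = 2*29*(2*14/(5 + 14)) + 10624 = 2*29*(2*14/19) + 10624 = 2*29*(2*14*(1/19)) + 10624 = 2*29*(28/19) + 10624 = 1624/19 + 10624 = 203480/19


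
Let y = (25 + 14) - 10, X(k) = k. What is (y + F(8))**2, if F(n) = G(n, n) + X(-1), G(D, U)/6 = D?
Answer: 5776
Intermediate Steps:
G(D, U) = 6*D
y = 29 (y = 39 - 10 = 29)
F(n) = -1 + 6*n (F(n) = 6*n - 1 = -1 + 6*n)
(y + F(8))**2 = (29 + (-1 + 6*8))**2 = (29 + (-1 + 48))**2 = (29 + 47)**2 = 76**2 = 5776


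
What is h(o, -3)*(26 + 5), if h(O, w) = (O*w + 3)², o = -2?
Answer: 2511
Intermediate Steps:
h(O, w) = (3 + O*w)²
h(o, -3)*(26 + 5) = (3 - 2*(-3))²*(26 + 5) = (3 + 6)²*31 = 9²*31 = 81*31 = 2511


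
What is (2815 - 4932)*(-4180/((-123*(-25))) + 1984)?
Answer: -2581308908/615 ≈ -4.1972e+6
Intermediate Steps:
(2815 - 4932)*(-4180/((-123*(-25))) + 1984) = -2117*(-4180/3075 + 1984) = -2117*(-4180*1/3075 + 1984) = -2117*(-836/615 + 1984) = -2117*1219324/615 = -2581308908/615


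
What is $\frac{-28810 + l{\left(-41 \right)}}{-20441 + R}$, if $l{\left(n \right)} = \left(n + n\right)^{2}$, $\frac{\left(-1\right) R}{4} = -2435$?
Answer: $\frac{2454}{1189} \approx 2.0639$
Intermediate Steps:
$R = 9740$ ($R = \left(-4\right) \left(-2435\right) = 9740$)
$l{\left(n \right)} = 4 n^{2}$ ($l{\left(n \right)} = \left(2 n\right)^{2} = 4 n^{2}$)
$\frac{-28810 + l{\left(-41 \right)}}{-20441 + R} = \frac{-28810 + 4 \left(-41\right)^{2}}{-20441 + 9740} = \frac{-28810 + 4 \cdot 1681}{-10701} = \left(-28810 + 6724\right) \left(- \frac{1}{10701}\right) = \left(-22086\right) \left(- \frac{1}{10701}\right) = \frac{2454}{1189}$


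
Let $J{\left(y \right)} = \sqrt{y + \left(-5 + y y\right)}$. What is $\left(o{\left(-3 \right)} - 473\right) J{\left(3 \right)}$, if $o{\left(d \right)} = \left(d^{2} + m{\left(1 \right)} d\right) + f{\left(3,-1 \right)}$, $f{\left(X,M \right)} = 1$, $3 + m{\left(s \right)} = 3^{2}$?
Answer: $- 481 \sqrt{7} \approx -1272.6$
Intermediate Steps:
$m{\left(s \right)} = 6$ ($m{\left(s \right)} = -3 + 3^{2} = -3 + 9 = 6$)
$J{\left(y \right)} = \sqrt{-5 + y + y^{2}}$ ($J{\left(y \right)} = \sqrt{y + \left(-5 + y^{2}\right)} = \sqrt{-5 + y + y^{2}}$)
$o{\left(d \right)} = 1 + d^{2} + 6 d$ ($o{\left(d \right)} = \left(d^{2} + 6 d\right) + 1 = 1 + d^{2} + 6 d$)
$\left(o{\left(-3 \right)} - 473\right) J{\left(3 \right)} = \left(\left(1 + \left(-3\right)^{2} + 6 \left(-3\right)\right) - 473\right) \sqrt{-5 + 3 + 3^{2}} = \left(\left(1 + 9 - 18\right) - 473\right) \sqrt{-5 + 3 + 9} = \left(-8 - 473\right) \sqrt{7} = - 481 \sqrt{7}$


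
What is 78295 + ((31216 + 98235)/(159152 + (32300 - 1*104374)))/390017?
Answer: 2659046986153621/33961900326 ≈ 78295.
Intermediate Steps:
78295 + ((31216 + 98235)/(159152 + (32300 - 1*104374)))/390017 = 78295 + (129451/(159152 + (32300 - 104374)))*(1/390017) = 78295 + (129451/(159152 - 72074))*(1/390017) = 78295 + (129451/87078)*(1/390017) = 78295 + 129451/33961900326 = 2659046986153621/33961900326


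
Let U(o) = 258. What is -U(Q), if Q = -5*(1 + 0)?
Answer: -258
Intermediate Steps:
Q = -5 (Q = -5*1 = -5)
-U(Q) = -1*258 = -258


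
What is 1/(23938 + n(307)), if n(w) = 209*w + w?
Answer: 1/88408 ≈ 1.1311e-5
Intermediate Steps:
n(w) = 210*w
1/(23938 + n(307)) = 1/(23938 + 210*307) = 1/(23938 + 64470) = 1/88408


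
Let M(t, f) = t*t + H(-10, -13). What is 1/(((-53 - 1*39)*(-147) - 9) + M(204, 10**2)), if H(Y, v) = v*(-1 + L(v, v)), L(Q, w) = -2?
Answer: 1/55170 ≈ 1.8126e-5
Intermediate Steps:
H(Y, v) = -3*v (H(Y, v) = v*(-1 - 2) = v*(-3) = -3*v)
M(t, f) = 39 + t**2 (M(t, f) = t*t - 3*(-13) = t**2 + 39 = 39 + t**2)
1/(((-53 - 1*39)*(-147) - 9) + M(204, 10**2)) = 1/(((-53 - 1*39)*(-147) - 9) + (39 + 204**2)) = 1/(((-53 - 39)*(-147) - 9) + (39 + 41616)) = 1/((-92*(-147) - 9) + 41655) = 1/((13524 - 9) + 41655) = 1/(13515 + 41655) = 1/55170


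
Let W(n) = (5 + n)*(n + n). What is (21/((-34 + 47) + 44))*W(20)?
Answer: 7000/19 ≈ 368.42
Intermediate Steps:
W(n) = 2*n*(5 + n) (W(n) = (5 + n)*(2*n) = 2*n*(5 + n))
(21/((-34 + 47) + 44))*W(20) = (21/((-34 + 47) + 44))*(2*20*(5 + 20)) = (21/(13 + 44))*(2*20*25) = (21/57)*1000 = (21*(1/57))*1000 = (7/19)*1000 = 7000/19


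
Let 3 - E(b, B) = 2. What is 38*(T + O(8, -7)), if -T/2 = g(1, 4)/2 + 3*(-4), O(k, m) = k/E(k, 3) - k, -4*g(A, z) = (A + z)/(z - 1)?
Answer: 5567/6 ≈ 927.83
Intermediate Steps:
E(b, B) = 1 (E(b, B) = 3 - 1*2 = 3 - 2 = 1)
g(A, z) = -(A + z)/(4*(-1 + z)) (g(A, z) = -(A + z)/(4*(z - 1)) = -(A + z)/(4*(-1 + z)))
O(k, m) = 0 (O(k, m) = k/1 - k = k*1 - k = k - k = 0)
T = 293/12 (T = -2*(((-1*1 - 1*4)/(4*(-1 + 4)))/2 + 3*(-4)) = -2*(((¼)*(-1 - 4)/3)*(½) - 12) = -2*(((¼)*(⅓)*(-5))*(½) - 12) = -2*(-5/12*½ - 12) = -2*(-5/24 - 12) = -2*(-293/24) = 293/12 ≈ 24.417)
38*(T + O(8, -7)) = 38*(293/12 + 0) = 38*(293/12) = 5567/6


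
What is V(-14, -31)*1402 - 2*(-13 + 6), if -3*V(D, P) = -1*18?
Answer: 8426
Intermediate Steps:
V(D, P) = 6 (V(D, P) = -(-1)*18/3 = -⅓*(-18) = 6)
V(-14, -31)*1402 - 2*(-13 + 6) = 6*1402 - 2*(-13 + 6) = 8412 - 2*(-7) = 8412 + 14 = 8426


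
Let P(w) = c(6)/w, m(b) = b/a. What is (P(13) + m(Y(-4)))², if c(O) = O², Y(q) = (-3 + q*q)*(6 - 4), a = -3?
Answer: 52900/1521 ≈ 34.780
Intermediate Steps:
Y(q) = -6 + 2*q² (Y(q) = (-3 + q²)*2 = -6 + 2*q²)
m(b) = -b/3 (m(b) = b/(-3) = b*(-⅓) = -b/3)
P(w) = 36/w (P(w) = 6²/w = 36/w)
(P(13) + m(Y(-4)))² = (36/13 - (-6 + 2*(-4)²)/3)² = (36*(1/13) - (-6 + 2*16)/3)² = (36/13 - (-6 + 32)/3)² = (36/13 - ⅓*26)² = (36/13 - 26/3)² = (-230/39)² = 52900/1521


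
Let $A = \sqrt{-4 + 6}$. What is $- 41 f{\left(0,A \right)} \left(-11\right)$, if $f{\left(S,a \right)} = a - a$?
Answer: $0$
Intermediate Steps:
$A = \sqrt{2} \approx 1.4142$
$f{\left(S,a \right)} = 0$
$- 41 f{\left(0,A \right)} \left(-11\right) = \left(-41\right) 0 \left(-11\right) = 0 \left(-11\right) = 0$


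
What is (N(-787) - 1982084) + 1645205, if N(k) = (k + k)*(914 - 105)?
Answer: -1610245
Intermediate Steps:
N(k) = 1618*k (N(k) = (2*k)*809 = 1618*k)
(N(-787) - 1982084) + 1645205 = (1618*(-787) - 1982084) + 1645205 = (-1273366 - 1982084) + 1645205 = -3255450 + 1645205 = -1610245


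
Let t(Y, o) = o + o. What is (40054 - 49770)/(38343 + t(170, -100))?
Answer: -1388/5449 ≈ -0.25473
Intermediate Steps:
t(Y, o) = 2*o
(40054 - 49770)/(38343 + t(170, -100)) = (40054 - 49770)/(38343 + 2*(-100)) = -9716/(38343 - 200) = -9716/38143 = -9716*1/38143 = -1388/5449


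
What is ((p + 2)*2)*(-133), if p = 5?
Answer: -1862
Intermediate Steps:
((p + 2)*2)*(-133) = ((5 + 2)*2)*(-133) = (7*2)*(-133) = 14*(-133) = -1862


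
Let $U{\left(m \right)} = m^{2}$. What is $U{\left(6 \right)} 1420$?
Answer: $51120$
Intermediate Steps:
$U{\left(6 \right)} 1420 = 6^{2} \cdot 1420 = 36 \cdot 1420 = 51120$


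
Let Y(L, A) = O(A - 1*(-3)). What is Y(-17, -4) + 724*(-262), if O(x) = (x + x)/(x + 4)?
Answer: -569066/3 ≈ -1.8969e+5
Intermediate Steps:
O(x) = 2*x/(4 + x) (O(x) = (2*x)/(4 + x) = 2*x/(4 + x))
Y(L, A) = 2*(3 + A)/(7 + A) (Y(L, A) = 2*(A - 1*(-3))/(4 + (A - 1*(-3))) = 2*(A + 3)/(4 + (A + 3)) = 2*(3 + A)/(4 + (3 + A)) = 2*(3 + A)/(7 + A))
Y(-17, -4) + 724*(-262) = 2*(3 - 4)/(7 - 4) + 724*(-262) = 2*(-1)/3 - 189688 = 2*(⅓)*(-1) - 189688 = -⅔ - 189688 = -569066/3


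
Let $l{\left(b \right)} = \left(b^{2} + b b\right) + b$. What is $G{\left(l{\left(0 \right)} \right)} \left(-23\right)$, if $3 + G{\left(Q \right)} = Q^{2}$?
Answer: $69$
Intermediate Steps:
$l{\left(b \right)} = b + 2 b^{2}$ ($l{\left(b \right)} = \left(b^{2} + b^{2}\right) + b = 2 b^{2} + b = b + 2 b^{2}$)
$G{\left(Q \right)} = -3 + Q^{2}$
$G{\left(l{\left(0 \right)} \right)} \left(-23\right) = \left(-3 + \left(0 \left(1 + 2 \cdot 0\right)\right)^{2}\right) \left(-23\right) = \left(-3 + \left(0 \left(1 + 0\right)\right)^{2}\right) \left(-23\right) = \left(-3 + \left(0 \cdot 1\right)^{2}\right) \left(-23\right) = \left(-3 + 0^{2}\right) \left(-23\right) = \left(-3 + 0\right) \left(-23\right) = \left(-3\right) \left(-23\right) = 69$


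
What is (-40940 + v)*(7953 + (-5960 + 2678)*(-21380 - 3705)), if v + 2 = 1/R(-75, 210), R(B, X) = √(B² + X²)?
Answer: -3371038301466 + 27445641*√221/1105 ≈ -3.3710e+12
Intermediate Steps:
v = -2 + √221/3315 (v = -2 + 1/(√((-75)² + 210²)) = -2 + 1/(√(5625 + 44100)) = -2 + 1/(√49725) = -2 + 1/(15*√221) = -2 + √221/3315 ≈ -1.9955)
(-40940 + v)*(7953 + (-5960 + 2678)*(-21380 - 3705)) = (-40940 + (-2 + √221/3315))*(7953 + (-5960 + 2678)*(-21380 - 3705)) = (-40942 + √221/3315)*(7953 - 3282*(-25085)) = (-40942 + √221/3315)*(7953 + 82328970) = (-40942 + √221/3315)*82336923 = -3371038301466 + 27445641*√221/1105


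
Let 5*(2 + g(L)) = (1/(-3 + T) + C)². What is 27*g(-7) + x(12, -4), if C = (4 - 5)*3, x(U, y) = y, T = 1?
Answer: 163/20 ≈ 8.1500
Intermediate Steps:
C = -3 (C = -1*3 = -3)
g(L) = 9/20 (g(L) = -2 + (1/(-3 + 1) - 3)²/5 = -2 + (1/(-2) - 3)²/5 = -2 + (-½ - 3)²/5 = -2 + (-7/2)²/5 = -2 + (⅕)*(49/4) = -2 + 49/20 = 9/20)
27*g(-7) + x(12, -4) = 27*(9/20) - 4 = 243/20 - 4 = 163/20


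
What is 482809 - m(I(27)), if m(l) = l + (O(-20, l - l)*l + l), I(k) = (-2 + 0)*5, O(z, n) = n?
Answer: 482829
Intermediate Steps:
I(k) = -10 (I(k) = -2*5 = -10)
m(l) = 2*l (m(l) = l + ((l - l)*l + l) = l + (0*l + l) = l + (0 + l) = l + l = 2*l)
482809 - m(I(27)) = 482809 - 2*(-10) = 482809 - 1*(-20) = 482809 + 20 = 482829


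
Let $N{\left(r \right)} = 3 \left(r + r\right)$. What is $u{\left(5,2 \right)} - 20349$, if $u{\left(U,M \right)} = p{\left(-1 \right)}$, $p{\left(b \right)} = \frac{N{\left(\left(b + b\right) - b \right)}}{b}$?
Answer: $-20343$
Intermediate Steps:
$N{\left(r \right)} = 6 r$ ($N{\left(r \right)} = 3 \cdot 2 r = 6 r$)
$p{\left(b \right)} = 6$ ($p{\left(b \right)} = \frac{6 \left(\left(b + b\right) - b\right)}{b} = \frac{6 \left(2 b - b\right)}{b} = \frac{6 b}{b} = 6$)
$u{\left(U,M \right)} = 6$
$u{\left(5,2 \right)} - 20349 = 6 - 20349 = -20343$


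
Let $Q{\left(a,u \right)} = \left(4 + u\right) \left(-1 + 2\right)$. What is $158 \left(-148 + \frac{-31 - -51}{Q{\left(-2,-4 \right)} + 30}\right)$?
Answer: $- \frac{69836}{3} \approx -23279.0$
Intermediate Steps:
$Q{\left(a,u \right)} = 4 + u$ ($Q{\left(a,u \right)} = \left(4 + u\right) 1 = 4 + u$)
$158 \left(-148 + \frac{-31 - -51}{Q{\left(-2,-4 \right)} + 30}\right) = 158 \left(-148 + \frac{-31 - -51}{\left(4 - 4\right) + 30}\right) = 158 \left(-148 + \frac{-31 + 51}{0 + 30}\right) = 158 \left(-148 + \frac{20}{30}\right) = 158 \left(-148 + 20 \cdot \frac{1}{30}\right) = 158 \left(-148 + \frac{2}{3}\right) = 158 \left(- \frac{442}{3}\right) = - \frac{69836}{3}$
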